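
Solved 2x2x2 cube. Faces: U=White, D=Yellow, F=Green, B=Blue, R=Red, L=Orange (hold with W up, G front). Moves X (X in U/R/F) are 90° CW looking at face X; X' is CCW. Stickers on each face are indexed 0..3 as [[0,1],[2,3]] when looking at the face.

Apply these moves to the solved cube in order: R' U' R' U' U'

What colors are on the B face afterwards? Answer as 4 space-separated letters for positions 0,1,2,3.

After move 1 (R'): R=RRRR U=WBWB F=GWGW D=YGYG B=YBYB
After move 2 (U'): U=BBWW F=OOGW R=GWRR B=RRYB L=YBOO
After move 3 (R'): R=WRGR U=BYWR F=OBGW D=YOYW B=GRGB
After move 4 (U'): U=YRBW F=YBGW R=OBGR B=WRGB L=GROO
After move 5 (U'): U=RWYB F=GRGW R=YBGR B=OBGB L=WROO
Query: B face = OBGB

Answer: O B G B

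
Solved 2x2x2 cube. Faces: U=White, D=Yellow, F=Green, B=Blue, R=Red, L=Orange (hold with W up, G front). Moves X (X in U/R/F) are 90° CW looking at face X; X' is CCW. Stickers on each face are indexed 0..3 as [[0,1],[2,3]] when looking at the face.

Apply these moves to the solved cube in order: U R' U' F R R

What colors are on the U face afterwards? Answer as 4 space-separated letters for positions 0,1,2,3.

Answer: B R O G

Derivation:
After move 1 (U): U=WWWW F=RRGG R=BBRR B=OOBB L=GGOO
After move 2 (R'): R=BRBR U=WBWO F=RWGW D=YRYG B=YOYB
After move 3 (U'): U=BOWW F=GGGW R=RWBR B=BRYB L=YOOO
After move 4 (F): F=GGWG U=BOOO R=WWWR D=BRYG L=YYOR
After move 5 (R): R=WWRW U=BGOG F=GRWG D=BYYB B=OROB
After move 6 (R): R=RWWW U=BROG F=GYWB D=BOYO B=GRGB
Query: U face = BROG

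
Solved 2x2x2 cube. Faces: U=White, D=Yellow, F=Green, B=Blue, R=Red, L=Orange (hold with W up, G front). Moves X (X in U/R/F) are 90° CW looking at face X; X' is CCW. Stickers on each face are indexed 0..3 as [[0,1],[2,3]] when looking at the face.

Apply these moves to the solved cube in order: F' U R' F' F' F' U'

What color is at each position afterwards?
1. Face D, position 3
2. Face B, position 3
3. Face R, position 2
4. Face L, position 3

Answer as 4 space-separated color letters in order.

After move 1 (F'): F=GGGG U=WWRR R=YRYR D=OOYY L=OWOW
After move 2 (U): U=RWRW F=YRGG R=BBYR B=OWBB L=GGOW
After move 3 (R'): R=BRBY U=RBRO F=YWGW D=ORYG B=YWOB
After move 4 (F'): F=WWYG U=RBBB R=RROY D=GWYG L=GOOR
After move 5 (F'): F=WGWY U=RBRO R=WRGY D=ORYG L=GBOB
After move 6 (F'): F=GYWW U=RBWG R=RROY D=BBYG L=GOOR
After move 7 (U'): U=BGRW F=GOWW R=GYOY B=RROB L=YWOR
Query 1: D[3] = G
Query 2: B[3] = B
Query 3: R[2] = O
Query 4: L[3] = R

Answer: G B O R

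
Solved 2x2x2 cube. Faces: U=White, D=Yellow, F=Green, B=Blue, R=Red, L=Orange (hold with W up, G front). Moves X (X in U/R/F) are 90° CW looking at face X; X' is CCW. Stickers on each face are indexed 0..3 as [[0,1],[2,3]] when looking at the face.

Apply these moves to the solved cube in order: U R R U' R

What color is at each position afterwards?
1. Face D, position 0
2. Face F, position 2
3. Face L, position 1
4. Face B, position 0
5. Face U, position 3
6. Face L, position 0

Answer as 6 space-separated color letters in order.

Answer: Y G O W O G

Derivation:
After move 1 (U): U=WWWW F=RRGG R=BBRR B=OOBB L=GGOO
After move 2 (R): R=RBRB U=WRWG F=RYGY D=YBYO B=WOWB
After move 3 (R): R=RRBB U=WYWY F=RBGO D=YWYW B=GORB
After move 4 (U'): U=YYWW F=GGGO R=RBBB B=RRRB L=GOOO
After move 5 (R): R=BRBB U=YGWO F=GWGW D=YRYR B=WRYB
Query 1: D[0] = Y
Query 2: F[2] = G
Query 3: L[1] = O
Query 4: B[0] = W
Query 5: U[3] = O
Query 6: L[0] = G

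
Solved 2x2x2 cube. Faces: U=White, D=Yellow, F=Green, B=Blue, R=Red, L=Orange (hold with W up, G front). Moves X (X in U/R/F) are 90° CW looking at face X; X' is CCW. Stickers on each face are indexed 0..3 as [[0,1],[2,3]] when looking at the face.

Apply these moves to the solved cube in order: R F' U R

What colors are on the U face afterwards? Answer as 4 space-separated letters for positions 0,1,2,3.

Answer: R R R G

Derivation:
After move 1 (R): R=RRRR U=WGWG F=GYGY D=YBYB B=WBWB
After move 2 (F'): F=YYGG U=WGRR R=BRYR D=OOYB L=OGOW
After move 3 (U): U=RWRG F=BRGG R=WBYR B=OGWB L=YYOW
After move 4 (R): R=YWRB U=RRRG F=BOGB D=OWYO B=GGWB
Query: U face = RRRG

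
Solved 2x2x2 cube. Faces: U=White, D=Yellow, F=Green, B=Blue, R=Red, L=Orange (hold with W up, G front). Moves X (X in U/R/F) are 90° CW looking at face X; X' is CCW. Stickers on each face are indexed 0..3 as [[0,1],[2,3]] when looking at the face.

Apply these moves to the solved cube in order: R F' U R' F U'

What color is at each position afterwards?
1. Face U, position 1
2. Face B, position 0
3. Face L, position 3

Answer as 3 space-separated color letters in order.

After move 1 (R): R=RRRR U=WGWG F=GYGY D=YBYB B=WBWB
After move 2 (F'): F=YYGG U=WGRR R=BRYR D=OOYB L=OGOW
After move 3 (U): U=RWRG F=BRGG R=WBYR B=OGWB L=YYOW
After move 4 (R'): R=BRWY U=RWRO F=BWGG D=ORYG B=BGOB
After move 5 (F): F=GBGW U=RWWY R=RROY D=WBYG L=YOOR
After move 6 (U'): U=WYRW F=YOGW R=GBOY B=RROB L=BGOR
Query 1: U[1] = Y
Query 2: B[0] = R
Query 3: L[3] = R

Answer: Y R R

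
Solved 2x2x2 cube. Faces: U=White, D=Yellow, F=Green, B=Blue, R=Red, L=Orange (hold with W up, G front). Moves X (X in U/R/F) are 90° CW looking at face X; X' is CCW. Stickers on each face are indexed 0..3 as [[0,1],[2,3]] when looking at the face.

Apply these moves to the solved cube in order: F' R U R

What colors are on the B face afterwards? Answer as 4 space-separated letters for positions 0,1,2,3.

After move 1 (F'): F=GGGG U=WWRR R=YRYR D=OOYY L=OWOW
After move 2 (R): R=YYRR U=WGRG F=GOGY D=OBYB B=RBWB
After move 3 (U): U=RWGG F=YYGY R=RBRR B=OWWB L=GOOW
After move 4 (R): R=RRRB U=RYGY F=YBGB D=OWYO B=GWWB
Query: B face = GWWB

Answer: G W W B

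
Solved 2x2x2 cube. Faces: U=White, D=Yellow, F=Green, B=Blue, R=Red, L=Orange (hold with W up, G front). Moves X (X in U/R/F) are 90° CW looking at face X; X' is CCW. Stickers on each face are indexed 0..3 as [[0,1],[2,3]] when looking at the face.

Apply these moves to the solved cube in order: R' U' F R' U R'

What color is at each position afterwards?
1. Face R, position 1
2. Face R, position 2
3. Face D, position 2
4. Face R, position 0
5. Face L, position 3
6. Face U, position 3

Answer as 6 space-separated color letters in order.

After move 1 (R'): R=RRRR U=WBWB F=GWGW D=YGYG B=YBYB
After move 2 (U'): U=BBWW F=OOGW R=GWRR B=RRYB L=YBOO
After move 3 (F): F=GOWO U=BBOB R=WWWR D=RGYG L=YYOG
After move 4 (R'): R=WRWW U=BYOR F=GBWB D=ROYO B=GRGB
After move 5 (U): U=OBRY F=WRWB R=GRWW B=YYGB L=GBOG
After move 6 (R'): R=RWGW U=OGRY F=WBWY D=RRYB B=OYOB
Query 1: R[1] = W
Query 2: R[2] = G
Query 3: D[2] = Y
Query 4: R[0] = R
Query 5: L[3] = G
Query 6: U[3] = Y

Answer: W G Y R G Y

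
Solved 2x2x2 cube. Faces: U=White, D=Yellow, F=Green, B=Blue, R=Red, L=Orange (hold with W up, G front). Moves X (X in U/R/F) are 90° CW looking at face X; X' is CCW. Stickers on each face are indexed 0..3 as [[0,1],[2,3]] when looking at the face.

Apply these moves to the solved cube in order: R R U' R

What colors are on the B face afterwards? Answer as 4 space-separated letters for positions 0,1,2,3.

Answer: W R Y B

Derivation:
After move 1 (R): R=RRRR U=WGWG F=GYGY D=YBYB B=WBWB
After move 2 (R): R=RRRR U=WYWY F=GBGB D=YWYW B=GBGB
After move 3 (U'): U=YYWW F=OOGB R=GBRR B=RRGB L=GBOO
After move 4 (R): R=RGRB U=YOWB F=OWGW D=YGYR B=WRYB
Query: B face = WRYB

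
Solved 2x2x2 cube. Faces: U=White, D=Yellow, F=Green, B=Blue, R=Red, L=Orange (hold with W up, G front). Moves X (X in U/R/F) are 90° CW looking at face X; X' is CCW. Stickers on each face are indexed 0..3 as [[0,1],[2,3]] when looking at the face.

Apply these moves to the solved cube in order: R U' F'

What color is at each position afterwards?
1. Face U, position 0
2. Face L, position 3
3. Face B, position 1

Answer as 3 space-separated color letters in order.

Answer: G W R

Derivation:
After move 1 (R): R=RRRR U=WGWG F=GYGY D=YBYB B=WBWB
After move 2 (U'): U=GGWW F=OOGY R=GYRR B=RRWB L=WBOO
After move 3 (F'): F=OYOG U=GGGR R=BYYR D=BOYB L=WWOW
Query 1: U[0] = G
Query 2: L[3] = W
Query 3: B[1] = R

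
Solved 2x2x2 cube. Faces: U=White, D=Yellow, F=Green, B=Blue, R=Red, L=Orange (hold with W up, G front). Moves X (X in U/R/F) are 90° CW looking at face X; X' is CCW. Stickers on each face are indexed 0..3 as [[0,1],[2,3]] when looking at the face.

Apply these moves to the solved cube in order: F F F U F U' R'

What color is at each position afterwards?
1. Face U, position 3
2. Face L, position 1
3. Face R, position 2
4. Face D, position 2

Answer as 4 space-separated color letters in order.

After move 1 (F): F=GGGG U=WWOO R=WRWR D=RRYY L=OYOY
After move 2 (F): F=GGGG U=WWYY R=OROR D=WWYY L=OROR
After move 3 (F): F=GGGG U=WWRR R=YRYR D=OOYY L=OWOW
After move 4 (U): U=RWRW F=YRGG R=BBYR B=OWBB L=GGOW
After move 5 (F): F=GYGR U=RWWG R=RBWR D=YBYY L=GOOO
After move 6 (U'): U=WGRW F=GOGR R=GYWR B=RBBB L=OWOO
After move 7 (R'): R=YRGW U=WBRR F=GGGW D=YOYR B=YBBB
Query 1: U[3] = R
Query 2: L[1] = W
Query 3: R[2] = G
Query 4: D[2] = Y

Answer: R W G Y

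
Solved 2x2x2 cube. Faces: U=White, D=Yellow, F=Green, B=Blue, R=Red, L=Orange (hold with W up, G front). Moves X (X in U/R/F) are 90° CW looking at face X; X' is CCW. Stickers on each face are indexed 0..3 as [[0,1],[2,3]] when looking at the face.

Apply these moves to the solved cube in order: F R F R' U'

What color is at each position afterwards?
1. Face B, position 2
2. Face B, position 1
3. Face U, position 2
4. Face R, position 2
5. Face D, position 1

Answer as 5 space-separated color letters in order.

Answer: W R W O G

Derivation:
After move 1 (F): F=GGGG U=WWOO R=WRWR D=RRYY L=OYOY
After move 2 (R): R=WWRR U=WGOG F=GRGY D=RBYB B=OBWB
After move 3 (F): F=GGYR U=WGYY R=OWGR D=RWYB L=OROB
After move 4 (R'): R=WROG U=WWYO F=GGYY D=RGYR B=BBWB
After move 5 (U'): U=WOWY F=ORYY R=GGOG B=WRWB L=BBOB
Query 1: B[2] = W
Query 2: B[1] = R
Query 3: U[2] = W
Query 4: R[2] = O
Query 5: D[1] = G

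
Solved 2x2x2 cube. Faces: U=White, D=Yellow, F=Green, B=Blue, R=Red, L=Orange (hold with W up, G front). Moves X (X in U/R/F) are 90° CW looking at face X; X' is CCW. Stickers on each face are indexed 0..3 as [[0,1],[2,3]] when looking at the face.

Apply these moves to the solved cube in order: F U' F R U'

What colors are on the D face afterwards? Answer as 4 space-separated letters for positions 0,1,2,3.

After move 1 (F): F=GGGG U=WWOO R=WRWR D=RRYY L=OYOY
After move 2 (U'): U=WOWO F=OYGG R=GGWR B=WRBB L=BBOY
After move 3 (F): F=GOGY U=WOYB R=WGOR D=WGYY L=BROR
After move 4 (R): R=OWRG U=WOYY F=GGGY D=WBYW B=BROB
After move 5 (U'): U=OYWY F=BRGY R=GGRG B=OWOB L=BROR
Query: D face = WBYW

Answer: W B Y W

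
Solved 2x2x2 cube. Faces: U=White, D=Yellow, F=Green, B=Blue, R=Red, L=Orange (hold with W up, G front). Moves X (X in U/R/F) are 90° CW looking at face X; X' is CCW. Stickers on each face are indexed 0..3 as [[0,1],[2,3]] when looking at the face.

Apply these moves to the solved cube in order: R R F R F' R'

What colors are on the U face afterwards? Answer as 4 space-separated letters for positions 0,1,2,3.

Answer: W Y Y O

Derivation:
After move 1 (R): R=RRRR U=WGWG F=GYGY D=YBYB B=WBWB
After move 2 (R): R=RRRR U=WYWY F=GBGB D=YWYW B=GBGB
After move 3 (F): F=GGBB U=WYOO R=WRYR D=RRYW L=OYOW
After move 4 (R): R=YWRR U=WGOB F=GRBW D=RGYG B=OBYB
After move 5 (F'): F=RWGB U=WGYR R=GWRR D=YWYG L=OBOO
After move 6 (R'): R=WRGR U=WYYO F=RGGR D=YWYB B=GBWB
Query: U face = WYYO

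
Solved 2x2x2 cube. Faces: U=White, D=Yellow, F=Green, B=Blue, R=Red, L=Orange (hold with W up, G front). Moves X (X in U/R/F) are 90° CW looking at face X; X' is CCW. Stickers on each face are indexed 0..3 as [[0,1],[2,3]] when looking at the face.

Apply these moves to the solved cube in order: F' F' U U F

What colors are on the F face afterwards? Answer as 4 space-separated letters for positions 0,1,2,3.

Answer: G B G B

Derivation:
After move 1 (F'): F=GGGG U=WWRR R=YRYR D=OOYY L=OWOW
After move 2 (F'): F=GGGG U=WWYY R=OROR D=WWYY L=OROR
After move 3 (U): U=YWYW F=ORGG R=BBOR B=ORBB L=GGOR
After move 4 (U): U=YYWW F=BBGG R=OROR B=GGBB L=OROR
After move 5 (F): F=GBGB U=YYRR R=WRWR D=OOYY L=OWOW
Query: F face = GBGB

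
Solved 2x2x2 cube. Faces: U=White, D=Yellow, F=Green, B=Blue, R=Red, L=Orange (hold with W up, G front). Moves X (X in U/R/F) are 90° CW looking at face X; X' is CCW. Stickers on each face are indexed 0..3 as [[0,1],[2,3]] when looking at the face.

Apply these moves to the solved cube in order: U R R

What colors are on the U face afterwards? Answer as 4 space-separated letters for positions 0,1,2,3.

Answer: W Y W Y

Derivation:
After move 1 (U): U=WWWW F=RRGG R=BBRR B=OOBB L=GGOO
After move 2 (R): R=RBRB U=WRWG F=RYGY D=YBYO B=WOWB
After move 3 (R): R=RRBB U=WYWY F=RBGO D=YWYW B=GORB
Query: U face = WYWY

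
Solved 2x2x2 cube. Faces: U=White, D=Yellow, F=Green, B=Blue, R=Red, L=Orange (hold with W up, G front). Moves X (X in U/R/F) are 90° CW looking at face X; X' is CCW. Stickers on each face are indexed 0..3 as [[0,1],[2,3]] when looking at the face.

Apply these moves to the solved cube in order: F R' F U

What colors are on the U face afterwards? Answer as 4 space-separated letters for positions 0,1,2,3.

After move 1 (F): F=GGGG U=WWOO R=WRWR D=RRYY L=OYOY
After move 2 (R'): R=RRWW U=WBOB F=GWGO D=RGYG B=YBRB
After move 3 (F): F=GGOW U=WBYY R=ORBW D=WRYG L=OROG
After move 4 (U): U=YWYB F=OROW R=YBBW B=ORRB L=GGOG
Query: U face = YWYB

Answer: Y W Y B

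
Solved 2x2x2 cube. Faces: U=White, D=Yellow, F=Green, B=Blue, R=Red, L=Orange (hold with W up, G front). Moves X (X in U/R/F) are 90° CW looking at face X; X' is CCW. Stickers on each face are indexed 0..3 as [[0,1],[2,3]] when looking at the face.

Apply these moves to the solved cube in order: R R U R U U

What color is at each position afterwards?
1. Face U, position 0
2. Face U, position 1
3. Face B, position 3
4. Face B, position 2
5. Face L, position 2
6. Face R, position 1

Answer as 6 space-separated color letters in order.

After move 1 (R): R=RRRR U=WGWG F=GYGY D=YBYB B=WBWB
After move 2 (R): R=RRRR U=WYWY F=GBGB D=YWYW B=GBGB
After move 3 (U): U=WWYY F=RRGB R=GBRR B=OOGB L=GBOO
After move 4 (R): R=RGRB U=WRYB F=RWGW D=YGYO B=YOWB
After move 5 (U): U=YWBR F=RGGW R=YORB B=GBWB L=RWOO
After move 6 (U): U=BYRW F=YOGW R=GBRB B=RWWB L=RGOO
Query 1: U[0] = B
Query 2: U[1] = Y
Query 3: B[3] = B
Query 4: B[2] = W
Query 5: L[2] = O
Query 6: R[1] = B

Answer: B Y B W O B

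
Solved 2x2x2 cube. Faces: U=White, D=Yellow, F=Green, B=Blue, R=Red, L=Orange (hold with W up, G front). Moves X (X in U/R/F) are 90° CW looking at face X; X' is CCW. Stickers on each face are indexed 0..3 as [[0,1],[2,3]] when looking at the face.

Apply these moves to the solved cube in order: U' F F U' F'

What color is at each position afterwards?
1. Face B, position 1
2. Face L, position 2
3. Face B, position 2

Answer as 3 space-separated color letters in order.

After move 1 (U'): U=WWWW F=OOGG R=GGRR B=RRBB L=BBOO
After move 2 (F): F=GOGO U=WWOB R=WGWR D=RGYY L=BYOY
After move 3 (F): F=GGOO U=WWYY R=OGBR D=WWYY L=BROG
After move 4 (U'): U=WYWY F=BROO R=GGBR B=OGBB L=RROG
After move 5 (F'): F=ROBO U=WYGB R=WGWR D=RGYY L=RYOW
Query 1: B[1] = G
Query 2: L[2] = O
Query 3: B[2] = B

Answer: G O B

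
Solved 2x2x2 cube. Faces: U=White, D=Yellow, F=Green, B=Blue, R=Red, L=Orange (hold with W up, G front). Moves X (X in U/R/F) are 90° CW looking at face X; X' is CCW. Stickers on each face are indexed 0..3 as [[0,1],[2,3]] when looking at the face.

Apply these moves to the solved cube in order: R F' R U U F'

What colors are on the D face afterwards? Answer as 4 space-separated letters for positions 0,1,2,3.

After move 1 (R): R=RRRR U=WGWG F=GYGY D=YBYB B=WBWB
After move 2 (F'): F=YYGG U=WGRR R=BRYR D=OOYB L=OGOW
After move 3 (R): R=YBRR U=WYRG F=YOGB D=OWYW B=RBGB
After move 4 (U): U=RWGY F=YBGB R=RBRR B=OGGB L=YOOW
After move 5 (U): U=GRYW F=RBGB R=OGRR B=YOGB L=YBOW
After move 6 (F'): F=BBRG U=GROR R=WGOR D=BWYW L=YWOY
Query: D face = BWYW

Answer: B W Y W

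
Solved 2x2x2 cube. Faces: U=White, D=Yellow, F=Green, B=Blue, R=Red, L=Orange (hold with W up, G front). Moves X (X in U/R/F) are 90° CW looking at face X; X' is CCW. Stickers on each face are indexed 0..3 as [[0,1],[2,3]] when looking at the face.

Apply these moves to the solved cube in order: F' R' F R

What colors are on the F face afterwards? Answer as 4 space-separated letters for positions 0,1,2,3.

Answer: G R R G

Derivation:
After move 1 (F'): F=GGGG U=WWRR R=YRYR D=OOYY L=OWOW
After move 2 (R'): R=RRYY U=WBRB F=GWGR D=OGYG B=YBOB
After move 3 (F): F=GGRW U=WBWW R=RRBY D=YRYG L=OOOG
After move 4 (R): R=BRYR U=WGWW F=GRRG D=YOYY B=WBBB
Query: F face = GRRG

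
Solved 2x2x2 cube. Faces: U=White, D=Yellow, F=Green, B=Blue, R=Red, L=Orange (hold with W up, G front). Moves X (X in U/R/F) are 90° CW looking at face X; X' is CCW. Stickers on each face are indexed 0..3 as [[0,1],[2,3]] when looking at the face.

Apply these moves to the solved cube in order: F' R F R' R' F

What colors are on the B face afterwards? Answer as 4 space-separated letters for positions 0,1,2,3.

Answer: O B G B

Derivation:
After move 1 (F'): F=GGGG U=WWRR R=YRYR D=OOYY L=OWOW
After move 2 (R): R=YYRR U=WGRG F=GOGY D=OBYB B=RBWB
After move 3 (F): F=GGYO U=WGWW R=RYGR D=RYYB L=OOOB
After move 4 (R'): R=YRRG U=WWWR F=GGYW D=RGYO B=BBYB
After move 5 (R'): R=RGYR U=WYWB F=GWYR D=RGYW B=OBGB
After move 6 (F): F=YGRW U=WYBO R=WGBR D=YRYW L=OROG
Query: B face = OBGB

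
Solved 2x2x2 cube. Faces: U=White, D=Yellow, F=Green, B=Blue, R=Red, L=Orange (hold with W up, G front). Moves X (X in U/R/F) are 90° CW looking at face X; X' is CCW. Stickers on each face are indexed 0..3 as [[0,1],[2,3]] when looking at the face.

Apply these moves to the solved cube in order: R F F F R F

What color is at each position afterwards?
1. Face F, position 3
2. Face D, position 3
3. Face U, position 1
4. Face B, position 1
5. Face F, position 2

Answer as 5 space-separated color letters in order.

Answer: O W Y B B

Derivation:
After move 1 (R): R=RRRR U=WGWG F=GYGY D=YBYB B=WBWB
After move 2 (F): F=GGYY U=WGOO R=WRGR D=RRYB L=OYOB
After move 3 (F): F=YGYG U=WGBY R=OROR D=GWYB L=OROR
After move 4 (F): F=YYGG U=WGRR R=BRYR D=OOYB L=OGOW
After move 5 (R): R=YBRR U=WYRG F=YOGB D=OWYW B=RBGB
After move 6 (F): F=GYBO U=WYWG R=RBGR D=RYYW L=OOOW
Query 1: F[3] = O
Query 2: D[3] = W
Query 3: U[1] = Y
Query 4: B[1] = B
Query 5: F[2] = B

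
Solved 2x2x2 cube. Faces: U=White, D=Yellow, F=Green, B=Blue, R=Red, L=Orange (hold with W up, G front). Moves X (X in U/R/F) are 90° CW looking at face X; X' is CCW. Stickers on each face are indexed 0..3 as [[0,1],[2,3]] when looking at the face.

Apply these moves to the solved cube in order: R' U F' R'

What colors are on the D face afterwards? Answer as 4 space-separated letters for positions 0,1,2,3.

After move 1 (R'): R=RRRR U=WBWB F=GWGW D=YGYG B=YBYB
After move 2 (U): U=WWBB F=RRGW R=YBRR B=OOYB L=GWOO
After move 3 (F'): F=RWRG U=WWYR R=GBYR D=WOYG L=GBOB
After move 4 (R'): R=BRGY U=WYYO F=RWRR D=WWYG B=GOOB
Query: D face = WWYG

Answer: W W Y G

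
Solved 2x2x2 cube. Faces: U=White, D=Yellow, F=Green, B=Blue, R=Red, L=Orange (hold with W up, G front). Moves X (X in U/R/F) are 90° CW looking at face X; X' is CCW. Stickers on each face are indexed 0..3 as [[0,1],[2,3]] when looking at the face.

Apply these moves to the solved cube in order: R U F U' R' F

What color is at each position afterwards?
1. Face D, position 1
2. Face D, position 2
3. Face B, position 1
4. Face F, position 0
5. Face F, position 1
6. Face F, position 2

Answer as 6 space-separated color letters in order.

After move 1 (R): R=RRRR U=WGWG F=GYGY D=YBYB B=WBWB
After move 2 (U): U=WWGG F=RRGY R=WBRR B=OOWB L=GYOO
After move 3 (F): F=GRYR U=WWOY R=GBGR D=RWYB L=GYOB
After move 4 (U'): U=WYWO F=GYYR R=GRGR B=GBWB L=OOOB
After move 5 (R'): R=RRGG U=WWWG F=GYYO D=RYYR B=BBWB
After move 6 (F): F=YGOY U=WWBO R=WRGG D=GRYR L=OROY
Query 1: D[1] = R
Query 2: D[2] = Y
Query 3: B[1] = B
Query 4: F[0] = Y
Query 5: F[1] = G
Query 6: F[2] = O

Answer: R Y B Y G O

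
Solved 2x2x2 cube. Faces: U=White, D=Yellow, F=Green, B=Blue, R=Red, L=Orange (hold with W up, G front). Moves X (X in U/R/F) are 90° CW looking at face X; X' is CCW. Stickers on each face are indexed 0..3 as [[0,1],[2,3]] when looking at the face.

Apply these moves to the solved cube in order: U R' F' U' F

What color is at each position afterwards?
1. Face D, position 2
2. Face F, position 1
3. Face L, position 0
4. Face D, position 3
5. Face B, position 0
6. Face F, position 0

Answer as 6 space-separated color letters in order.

After move 1 (U): U=WWWW F=RRGG R=BBRR B=OOBB L=GGOO
After move 2 (R'): R=BRBR U=WBWO F=RWGW D=YRYG B=YOYB
After move 3 (F'): F=WWRG U=WBBB R=RRYR D=GOYG L=GOOW
After move 4 (U'): U=BBWB F=GORG R=WWYR B=RRYB L=YOOW
After move 5 (F): F=RGGO U=BBWO R=WWBR D=YWYG L=YGOO
Query 1: D[2] = Y
Query 2: F[1] = G
Query 3: L[0] = Y
Query 4: D[3] = G
Query 5: B[0] = R
Query 6: F[0] = R

Answer: Y G Y G R R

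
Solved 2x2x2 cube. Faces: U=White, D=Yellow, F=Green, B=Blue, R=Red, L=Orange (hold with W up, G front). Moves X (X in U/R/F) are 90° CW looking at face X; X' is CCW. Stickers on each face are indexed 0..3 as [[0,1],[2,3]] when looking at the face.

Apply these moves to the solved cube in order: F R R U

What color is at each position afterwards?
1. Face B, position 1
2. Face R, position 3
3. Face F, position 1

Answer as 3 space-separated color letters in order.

Answer: Y W W

Derivation:
After move 1 (F): F=GGGG U=WWOO R=WRWR D=RRYY L=OYOY
After move 2 (R): R=WWRR U=WGOG F=GRGY D=RBYB B=OBWB
After move 3 (R): R=RWRW U=WROY F=GBGB D=RWYO B=GBGB
After move 4 (U): U=OWYR F=RWGB R=GBRW B=OYGB L=GBOY
Query 1: B[1] = Y
Query 2: R[3] = W
Query 3: F[1] = W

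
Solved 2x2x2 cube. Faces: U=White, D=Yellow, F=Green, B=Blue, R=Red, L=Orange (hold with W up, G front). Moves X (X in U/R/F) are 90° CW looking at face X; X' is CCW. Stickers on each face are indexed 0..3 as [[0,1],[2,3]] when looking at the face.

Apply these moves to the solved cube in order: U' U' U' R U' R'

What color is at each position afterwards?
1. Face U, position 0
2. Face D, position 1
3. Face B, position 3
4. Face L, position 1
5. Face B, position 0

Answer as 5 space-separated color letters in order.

After move 1 (U'): U=WWWW F=OOGG R=GGRR B=RRBB L=BBOO
After move 2 (U'): U=WWWW F=BBGG R=OORR B=GGBB L=RROO
After move 3 (U'): U=WWWW F=RRGG R=BBRR B=OOBB L=GGOO
After move 4 (R): R=RBRB U=WRWG F=RYGY D=YBYO B=WOWB
After move 5 (U'): U=RGWW F=GGGY R=RYRB B=RBWB L=WOOO
After move 6 (R'): R=YBRR U=RWWR F=GGGW D=YGYY B=OBBB
Query 1: U[0] = R
Query 2: D[1] = G
Query 3: B[3] = B
Query 4: L[1] = O
Query 5: B[0] = O

Answer: R G B O O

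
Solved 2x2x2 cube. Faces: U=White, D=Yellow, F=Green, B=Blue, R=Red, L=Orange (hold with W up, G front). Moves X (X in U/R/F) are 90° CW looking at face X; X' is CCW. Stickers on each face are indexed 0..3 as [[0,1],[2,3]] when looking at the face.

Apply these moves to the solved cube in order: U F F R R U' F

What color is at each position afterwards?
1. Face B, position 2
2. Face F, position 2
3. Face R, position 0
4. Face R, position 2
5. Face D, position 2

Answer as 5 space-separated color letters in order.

Answer: G O W Y Y

Derivation:
After move 1 (U): U=WWWW F=RRGG R=BBRR B=OOBB L=GGOO
After move 2 (F): F=GRGR U=WWOG R=WBWR D=RBYY L=GYOY
After move 3 (F): F=GGRR U=WWYY R=OBGR D=WWYY L=GROB
After move 4 (R): R=GORB U=WGYR F=GWRY D=WBYO B=YOWB
After move 5 (R): R=RGBO U=WWYY F=GBRO D=WWYY B=ROGB
After move 6 (U'): U=WYWY F=GRRO R=GBBO B=RGGB L=ROOB
After move 7 (F): F=RGOR U=WYBO R=WBYO D=BGYY L=RWOW
Query 1: B[2] = G
Query 2: F[2] = O
Query 3: R[0] = W
Query 4: R[2] = Y
Query 5: D[2] = Y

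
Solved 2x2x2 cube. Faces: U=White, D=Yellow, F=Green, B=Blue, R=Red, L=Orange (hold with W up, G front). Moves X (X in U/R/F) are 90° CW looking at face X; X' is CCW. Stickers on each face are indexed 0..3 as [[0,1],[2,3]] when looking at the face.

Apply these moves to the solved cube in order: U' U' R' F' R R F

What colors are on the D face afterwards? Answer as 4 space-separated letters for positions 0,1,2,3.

Answer: R R Y O

Derivation:
After move 1 (U'): U=WWWW F=OOGG R=GGRR B=RRBB L=BBOO
After move 2 (U'): U=WWWW F=BBGG R=OORR B=GGBB L=RROO
After move 3 (R'): R=OROR U=WBWG F=BWGW D=YBYG B=YGYB
After move 4 (F'): F=WWBG U=WBOO R=BRYR D=ROYG L=RGOW
After move 5 (R): R=YBRR U=WWOG F=WOBG D=RYYY B=OGBB
After move 6 (R): R=RYRB U=WOOG F=WYBY D=RBYO B=GGWB
After move 7 (F): F=BWYY U=WOWG R=OYGB D=RRYO L=RROB
Query: D face = RRYO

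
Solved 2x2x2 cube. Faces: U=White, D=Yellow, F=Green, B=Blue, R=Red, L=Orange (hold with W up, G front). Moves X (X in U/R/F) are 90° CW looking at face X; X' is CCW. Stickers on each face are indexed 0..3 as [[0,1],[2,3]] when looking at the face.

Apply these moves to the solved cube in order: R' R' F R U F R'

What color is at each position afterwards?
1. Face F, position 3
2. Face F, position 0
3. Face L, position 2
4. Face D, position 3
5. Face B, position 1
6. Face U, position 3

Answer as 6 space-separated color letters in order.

Answer: R B O W Y O

Derivation:
After move 1 (R'): R=RRRR U=WBWB F=GWGW D=YGYG B=YBYB
After move 2 (R'): R=RRRR U=WYWY F=GBGB D=YWYW B=GBGB
After move 3 (F): F=GGBB U=WYOO R=WRYR D=RRYW L=OYOW
After move 4 (R): R=YWRR U=WGOB F=GRBW D=RGYG B=OBYB
After move 5 (U): U=OWBG F=YWBW R=OBRR B=OYYB L=GROW
After move 6 (F): F=BYWW U=OWWR R=BBGR D=ROYG L=GROG
After move 7 (R'): R=BRBG U=OYWO F=BWWR D=RYYW B=GYOB
Query 1: F[3] = R
Query 2: F[0] = B
Query 3: L[2] = O
Query 4: D[3] = W
Query 5: B[1] = Y
Query 6: U[3] = O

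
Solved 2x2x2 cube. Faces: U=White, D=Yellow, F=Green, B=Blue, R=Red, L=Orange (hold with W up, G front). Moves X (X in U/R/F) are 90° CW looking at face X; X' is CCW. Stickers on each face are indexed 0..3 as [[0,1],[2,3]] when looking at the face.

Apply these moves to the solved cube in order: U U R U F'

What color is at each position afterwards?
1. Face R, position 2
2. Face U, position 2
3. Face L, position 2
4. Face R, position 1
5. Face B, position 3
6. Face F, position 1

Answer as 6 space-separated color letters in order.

After move 1 (U): U=WWWW F=RRGG R=BBRR B=OOBB L=GGOO
After move 2 (U): U=WWWW F=BBGG R=OORR B=GGBB L=RROO
After move 3 (R): R=RORO U=WBWG F=BYGY D=YBYG B=WGWB
After move 4 (U): U=WWGB F=ROGY R=WGRO B=RRWB L=BYOO
After move 5 (F'): F=OYRG U=WWWR R=BGYO D=YOYG L=BBOG
Query 1: R[2] = Y
Query 2: U[2] = W
Query 3: L[2] = O
Query 4: R[1] = G
Query 5: B[3] = B
Query 6: F[1] = Y

Answer: Y W O G B Y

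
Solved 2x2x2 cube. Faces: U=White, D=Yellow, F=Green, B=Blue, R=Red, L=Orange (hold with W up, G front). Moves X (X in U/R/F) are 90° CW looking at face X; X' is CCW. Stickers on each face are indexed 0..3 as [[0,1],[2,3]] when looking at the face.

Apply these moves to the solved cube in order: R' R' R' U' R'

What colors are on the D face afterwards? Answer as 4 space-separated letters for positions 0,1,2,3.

Answer: Y O Y Y

Derivation:
After move 1 (R'): R=RRRR U=WBWB F=GWGW D=YGYG B=YBYB
After move 2 (R'): R=RRRR U=WYWY F=GBGB D=YWYW B=GBGB
After move 3 (R'): R=RRRR U=WGWG F=GYGY D=YBYB B=WBWB
After move 4 (U'): U=GGWW F=OOGY R=GYRR B=RRWB L=WBOO
After move 5 (R'): R=YRGR U=GWWR F=OGGW D=YOYY B=BRBB
Query: D face = YOYY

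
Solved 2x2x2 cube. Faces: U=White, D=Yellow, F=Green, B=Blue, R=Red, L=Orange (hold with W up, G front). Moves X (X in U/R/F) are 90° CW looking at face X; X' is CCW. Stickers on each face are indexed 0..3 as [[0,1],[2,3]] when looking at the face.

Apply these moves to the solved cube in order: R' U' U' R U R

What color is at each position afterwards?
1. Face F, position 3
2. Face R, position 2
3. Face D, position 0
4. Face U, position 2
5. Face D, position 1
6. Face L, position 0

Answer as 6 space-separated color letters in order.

Answer: G O Y W W Y

Derivation:
After move 1 (R'): R=RRRR U=WBWB F=GWGW D=YGYG B=YBYB
After move 2 (U'): U=BBWW F=OOGW R=GWRR B=RRYB L=YBOO
After move 3 (U'): U=BWBW F=YBGW R=OORR B=GWYB L=RROO
After move 4 (R): R=RORO U=BBBW F=YGGG D=YYYG B=WWWB
After move 5 (U): U=BBWB F=ROGG R=WWRO B=RRWB L=YGOO
After move 6 (R): R=RWOW U=BOWG F=RYGG D=YWYR B=BRBB
Query 1: F[3] = G
Query 2: R[2] = O
Query 3: D[0] = Y
Query 4: U[2] = W
Query 5: D[1] = W
Query 6: L[0] = Y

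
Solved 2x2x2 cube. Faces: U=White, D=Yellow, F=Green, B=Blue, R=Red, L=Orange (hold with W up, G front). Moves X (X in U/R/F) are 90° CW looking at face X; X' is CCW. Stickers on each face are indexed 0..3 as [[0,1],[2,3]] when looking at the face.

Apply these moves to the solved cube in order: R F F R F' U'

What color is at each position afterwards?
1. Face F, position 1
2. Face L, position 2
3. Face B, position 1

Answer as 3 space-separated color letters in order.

After move 1 (R): R=RRRR U=WGWG F=GYGY D=YBYB B=WBWB
After move 2 (F): F=GGYY U=WGOO R=WRGR D=RRYB L=OYOB
After move 3 (F): F=YGYG U=WGBY R=OROR D=GWYB L=OROR
After move 4 (R): R=OORR U=WGBG F=YWYB D=GWYW B=YBGB
After move 5 (F'): F=WBYY U=WGOR R=WOGR D=RRYW L=OGOB
After move 6 (U'): U=GRWO F=OGYY R=WBGR B=WOGB L=YBOB
Query 1: F[1] = G
Query 2: L[2] = O
Query 3: B[1] = O

Answer: G O O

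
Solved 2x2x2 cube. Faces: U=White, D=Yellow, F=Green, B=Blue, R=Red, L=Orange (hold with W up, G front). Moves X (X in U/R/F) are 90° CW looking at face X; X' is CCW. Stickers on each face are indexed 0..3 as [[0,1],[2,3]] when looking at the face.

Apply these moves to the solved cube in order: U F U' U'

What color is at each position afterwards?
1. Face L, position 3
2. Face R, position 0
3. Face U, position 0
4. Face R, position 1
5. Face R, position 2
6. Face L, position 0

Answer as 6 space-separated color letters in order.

After move 1 (U): U=WWWW F=RRGG R=BBRR B=OOBB L=GGOO
After move 2 (F): F=GRGR U=WWOG R=WBWR D=RBYY L=GYOY
After move 3 (U'): U=WGWO F=GYGR R=GRWR B=WBBB L=OOOY
After move 4 (U'): U=GOWW F=OOGR R=GYWR B=GRBB L=WBOY
Query 1: L[3] = Y
Query 2: R[0] = G
Query 3: U[0] = G
Query 4: R[1] = Y
Query 5: R[2] = W
Query 6: L[0] = W

Answer: Y G G Y W W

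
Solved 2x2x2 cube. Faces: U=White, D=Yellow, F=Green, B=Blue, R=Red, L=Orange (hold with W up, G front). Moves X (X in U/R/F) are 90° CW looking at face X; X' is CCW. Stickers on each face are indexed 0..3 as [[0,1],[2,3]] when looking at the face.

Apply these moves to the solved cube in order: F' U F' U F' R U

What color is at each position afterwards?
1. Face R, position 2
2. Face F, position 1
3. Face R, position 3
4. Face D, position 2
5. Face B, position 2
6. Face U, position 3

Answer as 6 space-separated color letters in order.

After move 1 (F'): F=GGGG U=WWRR R=YRYR D=OOYY L=OWOW
After move 2 (U): U=RWRW F=YRGG R=BBYR B=OWBB L=GGOW
After move 3 (F'): F=RGYG U=RWBY R=OBOR D=GWYY L=GWOR
After move 4 (U): U=BRYW F=OBYG R=OWOR B=GWBB L=RGOR
After move 5 (F'): F=BGOY U=BROO R=WWGR D=GRYY L=RWOY
After move 6 (R): R=GWRW U=BGOY F=BROY D=GBYG B=OWRB
After move 7 (U): U=OBYG F=GWOY R=OWRW B=RWRB L=BROY
Query 1: R[2] = R
Query 2: F[1] = W
Query 3: R[3] = W
Query 4: D[2] = Y
Query 5: B[2] = R
Query 6: U[3] = G

Answer: R W W Y R G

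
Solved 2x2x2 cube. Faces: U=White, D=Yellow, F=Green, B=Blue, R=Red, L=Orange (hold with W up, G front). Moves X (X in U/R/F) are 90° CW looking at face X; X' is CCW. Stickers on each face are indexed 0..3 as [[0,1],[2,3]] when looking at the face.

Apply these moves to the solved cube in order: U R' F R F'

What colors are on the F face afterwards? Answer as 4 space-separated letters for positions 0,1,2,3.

Answer: B G G W

Derivation:
After move 1 (U): U=WWWW F=RRGG R=BBRR B=OOBB L=GGOO
After move 2 (R'): R=BRBR U=WBWO F=RWGW D=YRYG B=YOYB
After move 3 (F): F=GRWW U=WBOG R=WROR D=BBYG L=GYOR
After move 4 (R): R=OWRR U=WROW F=GBWG D=BYYY B=GOBB
After move 5 (F'): F=BGGW U=WROR R=YWBR D=YRYY L=GWOO
Query: F face = BGGW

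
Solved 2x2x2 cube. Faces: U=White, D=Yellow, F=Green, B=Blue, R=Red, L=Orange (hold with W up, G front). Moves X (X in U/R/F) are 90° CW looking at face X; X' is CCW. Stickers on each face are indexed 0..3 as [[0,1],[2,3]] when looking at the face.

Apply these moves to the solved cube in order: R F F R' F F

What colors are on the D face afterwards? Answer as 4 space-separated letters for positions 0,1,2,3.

Answer: W B Y G

Derivation:
After move 1 (R): R=RRRR U=WGWG F=GYGY D=YBYB B=WBWB
After move 2 (F): F=GGYY U=WGOO R=WRGR D=RRYB L=OYOB
After move 3 (F): F=YGYG U=WGBY R=OROR D=GWYB L=OROR
After move 4 (R'): R=RROO U=WWBW F=YGYY D=GGYG B=BBWB
After move 5 (F): F=YYYG U=WWRR R=BRWO D=ORYG L=OGOG
After move 6 (F): F=YYGY U=WWGG R=RRRO D=WBYG L=OOOR
Query: D face = WBYG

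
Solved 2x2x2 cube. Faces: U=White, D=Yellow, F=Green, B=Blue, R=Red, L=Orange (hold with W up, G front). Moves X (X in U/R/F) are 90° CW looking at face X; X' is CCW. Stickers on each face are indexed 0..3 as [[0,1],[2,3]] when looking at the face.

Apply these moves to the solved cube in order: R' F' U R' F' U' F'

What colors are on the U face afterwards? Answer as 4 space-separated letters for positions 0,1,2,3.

Answer: Y Y W O

Derivation:
After move 1 (R'): R=RRRR U=WBWB F=GWGW D=YGYG B=YBYB
After move 2 (F'): F=WWGG U=WBRR R=GRYR D=OOYG L=OBOW
After move 3 (U): U=RWRB F=GRGG R=YBYR B=OBYB L=WWOW
After move 4 (R'): R=BRYY U=RYRO F=GWGB D=ORYG B=GBOB
After move 5 (F'): F=WBGG U=RYBY R=RROY D=WWYG L=WOOR
After move 6 (U'): U=YYRB F=WOGG R=WBOY B=RROB L=GBOR
After move 7 (F'): F=OGWG U=YYWO R=WBWY D=BRYG L=GBOR
Query: U face = YYWO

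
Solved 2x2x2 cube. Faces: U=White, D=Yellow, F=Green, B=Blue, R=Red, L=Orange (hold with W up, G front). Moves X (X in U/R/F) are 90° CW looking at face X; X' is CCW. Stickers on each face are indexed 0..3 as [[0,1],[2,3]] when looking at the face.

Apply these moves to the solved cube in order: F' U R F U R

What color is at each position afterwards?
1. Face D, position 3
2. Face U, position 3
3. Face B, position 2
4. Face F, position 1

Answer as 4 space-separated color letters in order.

After move 1 (F'): F=GGGG U=WWRR R=YRYR D=OOYY L=OWOW
After move 2 (U): U=RWRW F=YRGG R=BBYR B=OWBB L=GGOW
After move 3 (R): R=YBRB U=RRRG F=YOGY D=OBYO B=WWWB
After move 4 (F): F=GYYO U=RRWG R=RBGB D=RYYO L=GOOB
After move 5 (U): U=WRGR F=RBYO R=WWGB B=GOWB L=GYOB
After move 6 (R): R=GWBW U=WBGO F=RYYO D=RWYG B=RORB
Query 1: D[3] = G
Query 2: U[3] = O
Query 3: B[2] = R
Query 4: F[1] = Y

Answer: G O R Y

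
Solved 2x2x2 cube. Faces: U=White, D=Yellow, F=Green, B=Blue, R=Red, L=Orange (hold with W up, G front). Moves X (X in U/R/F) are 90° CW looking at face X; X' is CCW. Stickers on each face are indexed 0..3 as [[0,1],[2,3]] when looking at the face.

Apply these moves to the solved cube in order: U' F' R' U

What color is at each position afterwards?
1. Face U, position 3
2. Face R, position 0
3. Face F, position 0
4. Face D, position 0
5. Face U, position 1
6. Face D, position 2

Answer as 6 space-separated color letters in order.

After move 1 (U'): U=WWWW F=OOGG R=GGRR B=RRBB L=BBOO
After move 2 (F'): F=OGOG U=WWGR R=YGYR D=BOYY L=BWOW
After move 3 (R'): R=GRYY U=WBGR F=OWOR D=BGYG B=YROB
After move 4 (U): U=GWRB F=GROR R=YRYY B=BWOB L=OWOW
Query 1: U[3] = B
Query 2: R[0] = Y
Query 3: F[0] = G
Query 4: D[0] = B
Query 5: U[1] = W
Query 6: D[2] = Y

Answer: B Y G B W Y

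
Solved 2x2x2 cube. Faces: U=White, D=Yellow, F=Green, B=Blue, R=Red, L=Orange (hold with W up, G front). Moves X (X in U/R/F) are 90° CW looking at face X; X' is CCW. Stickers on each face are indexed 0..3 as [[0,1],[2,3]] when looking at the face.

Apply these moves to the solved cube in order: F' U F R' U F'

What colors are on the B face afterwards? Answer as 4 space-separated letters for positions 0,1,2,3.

After move 1 (F'): F=GGGG U=WWRR R=YRYR D=OOYY L=OWOW
After move 2 (U): U=RWRW F=YRGG R=BBYR B=OWBB L=GGOW
After move 3 (F): F=GYGR U=RWWG R=RBWR D=YBYY L=GOOO
After move 4 (R'): R=BRRW U=RBWO F=GWGG D=YYYR B=YWBB
After move 5 (U): U=WROB F=BRGG R=YWRW B=GOBB L=GWOO
After move 6 (F'): F=RGBG U=WRYR R=YWYW D=WOYR L=GBOO
Query: B face = GOBB

Answer: G O B B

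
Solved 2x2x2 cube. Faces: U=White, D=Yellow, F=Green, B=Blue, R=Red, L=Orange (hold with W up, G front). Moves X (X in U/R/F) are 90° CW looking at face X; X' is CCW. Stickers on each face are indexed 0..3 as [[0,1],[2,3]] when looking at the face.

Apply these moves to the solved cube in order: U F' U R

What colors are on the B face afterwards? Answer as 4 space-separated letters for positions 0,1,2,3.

After move 1 (U): U=WWWW F=RRGG R=BBRR B=OOBB L=GGOO
After move 2 (F'): F=RGRG U=WWBR R=YBYR D=GOYY L=GWOW
After move 3 (U): U=BWRW F=YBRG R=OOYR B=GWBB L=RGOW
After move 4 (R): R=YORO U=BBRG F=YORY D=GBYG B=WWWB
Query: B face = WWWB

Answer: W W W B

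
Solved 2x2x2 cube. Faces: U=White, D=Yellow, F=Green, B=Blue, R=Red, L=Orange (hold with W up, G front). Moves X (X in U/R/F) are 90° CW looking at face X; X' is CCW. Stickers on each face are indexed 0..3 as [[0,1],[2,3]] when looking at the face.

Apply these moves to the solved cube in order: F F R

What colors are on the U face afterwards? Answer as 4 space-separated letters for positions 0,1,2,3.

Answer: W G Y G

Derivation:
After move 1 (F): F=GGGG U=WWOO R=WRWR D=RRYY L=OYOY
After move 2 (F): F=GGGG U=WWYY R=OROR D=WWYY L=OROR
After move 3 (R): R=OORR U=WGYG F=GWGY D=WBYB B=YBWB
Query: U face = WGYG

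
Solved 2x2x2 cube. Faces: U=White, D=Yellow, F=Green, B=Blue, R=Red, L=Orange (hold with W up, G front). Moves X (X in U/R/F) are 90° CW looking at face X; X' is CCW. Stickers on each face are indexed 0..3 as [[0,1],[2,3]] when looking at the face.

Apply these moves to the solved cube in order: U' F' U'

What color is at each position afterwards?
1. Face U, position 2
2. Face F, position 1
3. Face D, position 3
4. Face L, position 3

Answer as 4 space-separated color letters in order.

Answer: W W Y W

Derivation:
After move 1 (U'): U=WWWW F=OOGG R=GGRR B=RRBB L=BBOO
After move 2 (F'): F=OGOG U=WWGR R=YGYR D=BOYY L=BWOW
After move 3 (U'): U=WRWG F=BWOG R=OGYR B=YGBB L=RROW
Query 1: U[2] = W
Query 2: F[1] = W
Query 3: D[3] = Y
Query 4: L[3] = W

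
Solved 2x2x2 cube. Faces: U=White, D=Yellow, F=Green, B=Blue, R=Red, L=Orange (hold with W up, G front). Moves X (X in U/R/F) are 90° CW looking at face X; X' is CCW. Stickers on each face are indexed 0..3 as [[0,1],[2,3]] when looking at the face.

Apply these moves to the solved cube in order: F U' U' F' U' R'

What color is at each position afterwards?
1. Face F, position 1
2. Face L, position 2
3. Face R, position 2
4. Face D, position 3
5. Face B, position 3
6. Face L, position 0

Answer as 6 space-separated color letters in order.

After move 1 (F): F=GGGG U=WWOO R=WRWR D=RRYY L=OYOY
After move 2 (U'): U=WOWO F=OYGG R=GGWR B=WRBB L=BBOY
After move 3 (U'): U=OOWW F=BBGG R=OYWR B=GGBB L=WROY
After move 4 (F'): F=BGBG U=OOOW R=RYRR D=RYYY L=WWOW
After move 5 (U'): U=OWOO F=WWBG R=BGRR B=RYBB L=GGOW
After move 6 (R'): R=GRBR U=OBOR F=WWBO D=RWYG B=YYYB
Query 1: F[1] = W
Query 2: L[2] = O
Query 3: R[2] = B
Query 4: D[3] = G
Query 5: B[3] = B
Query 6: L[0] = G

Answer: W O B G B G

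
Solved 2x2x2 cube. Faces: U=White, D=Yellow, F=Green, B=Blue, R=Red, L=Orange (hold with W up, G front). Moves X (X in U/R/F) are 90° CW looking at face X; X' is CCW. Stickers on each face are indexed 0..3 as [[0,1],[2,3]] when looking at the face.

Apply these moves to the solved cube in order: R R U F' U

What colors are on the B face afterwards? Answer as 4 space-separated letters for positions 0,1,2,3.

Answer: G Y G B

Derivation:
After move 1 (R): R=RRRR U=WGWG F=GYGY D=YBYB B=WBWB
After move 2 (R): R=RRRR U=WYWY F=GBGB D=YWYW B=GBGB
After move 3 (U): U=WWYY F=RRGB R=GBRR B=OOGB L=GBOO
After move 4 (F'): F=RBRG U=WWGR R=WBYR D=BOYW L=GYOY
After move 5 (U): U=GWRW F=WBRG R=OOYR B=GYGB L=RBOY
Query: B face = GYGB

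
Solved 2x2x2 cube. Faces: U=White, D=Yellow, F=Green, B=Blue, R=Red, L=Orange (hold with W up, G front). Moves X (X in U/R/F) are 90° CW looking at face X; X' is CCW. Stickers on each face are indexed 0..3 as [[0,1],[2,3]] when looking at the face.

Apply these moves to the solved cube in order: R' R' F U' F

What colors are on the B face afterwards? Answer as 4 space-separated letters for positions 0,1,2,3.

Answer: W R G B

Derivation:
After move 1 (R'): R=RRRR U=WBWB F=GWGW D=YGYG B=YBYB
After move 2 (R'): R=RRRR U=WYWY F=GBGB D=YWYW B=GBGB
After move 3 (F): F=GGBB U=WYOO R=WRYR D=RRYW L=OYOW
After move 4 (U'): U=YOWO F=OYBB R=GGYR B=WRGB L=GBOW
After move 5 (F): F=BOBY U=YOWB R=WGOR D=YGYW L=GROR
Query: B face = WRGB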